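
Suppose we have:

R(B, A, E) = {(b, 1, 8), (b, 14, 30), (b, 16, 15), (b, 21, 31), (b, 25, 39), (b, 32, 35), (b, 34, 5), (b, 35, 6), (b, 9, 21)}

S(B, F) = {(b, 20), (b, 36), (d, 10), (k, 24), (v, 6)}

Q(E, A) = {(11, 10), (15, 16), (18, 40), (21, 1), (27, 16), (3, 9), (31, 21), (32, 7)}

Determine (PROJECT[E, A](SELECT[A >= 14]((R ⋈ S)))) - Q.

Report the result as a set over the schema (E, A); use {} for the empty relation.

{(30, 14), (35, 32), (39, 25), (5, 34), (6, 35)}

R ⋈ S (natural join on B): {(b, 1, 8, 20), (b, 1, 8, 36), (b, 14, 30, 20), (b, 14, 30, 36), (b, 16, 15, 20), (b, 16, 15, 36), (b, 21, 31, 20), (b, 21, 31, 36), (b, 25, 39, 20), (b, 25, 39, 36), (b, 32, 35, 20), (b, 32, 35, 36), (b, 34, 5, 20), (b, 34, 5, 36), (b, 35, 6, 20), (b, 35, 6, 36), (b, 9, 21, 20), (b, 9, 21, 36)}
Selection A >= 14: {(b, 14, 30, 20), (b, 14, 30, 36), (b, 16, 15, 20), (b, 16, 15, 36), (b, 21, 31, 20), (b, 21, 31, 36), (b, 25, 39, 20), (b, 25, 39, 36), (b, 32, 35, 20), (b, 32, 35, 36), (b, 34, 5, 20), (b, 34, 5, 36), (b, 35, 6, 20), (b, 35, 6, 36)}
π_{E, A} gives {(15, 16), (30, 14), (31, 21), (35, 32), (39, 25), (5, 34), (6, 35)} (7 duplicate(s) eliminated).
Difference: {(15, 16), (30, 14), (31, 21), (35, 32), (39, 25), (5, 34), (6, 35)} with {(11, 10), (15, 16), (18, 40), (21, 1), (27, 16), (3, 9), (31, 21), (32, 7)} → {(30, 14), (35, 32), (39, 25), (5, 34), (6, 35)}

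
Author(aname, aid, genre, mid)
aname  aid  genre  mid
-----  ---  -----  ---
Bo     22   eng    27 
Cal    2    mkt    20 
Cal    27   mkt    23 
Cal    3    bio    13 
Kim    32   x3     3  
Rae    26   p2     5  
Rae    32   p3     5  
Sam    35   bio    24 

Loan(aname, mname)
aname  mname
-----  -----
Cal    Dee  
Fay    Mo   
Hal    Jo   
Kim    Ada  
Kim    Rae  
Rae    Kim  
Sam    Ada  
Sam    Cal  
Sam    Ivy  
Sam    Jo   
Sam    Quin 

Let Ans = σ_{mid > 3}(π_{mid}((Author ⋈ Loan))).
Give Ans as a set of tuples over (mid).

Natural join on aname: {(Cal, 2, mkt, 20, Dee), (Cal, 27, mkt, 23, Dee), (Cal, 3, bio, 13, Dee), (Kim, 32, x3, 3, Ada), (Kim, 32, x3, 3, Rae), (Rae, 26, p2, 5, Kim), (Rae, 32, p3, 5, Kim), (Sam, 35, bio, 24, Ada), (Sam, 35, bio, 24, Cal), (Sam, 35, bio, 24, Ivy), (Sam, 35, bio, 24, Jo), (Sam, 35, bio, 24, Quin)}
Keep only column(s) mid (6 duplicate(s) eliminated): {13, 20, 23, 24, 3, 5}
Apply σ_{mid > 3}; surviving tuples: {13, 20, 23, 24, 5}

{13, 20, 23, 24, 5}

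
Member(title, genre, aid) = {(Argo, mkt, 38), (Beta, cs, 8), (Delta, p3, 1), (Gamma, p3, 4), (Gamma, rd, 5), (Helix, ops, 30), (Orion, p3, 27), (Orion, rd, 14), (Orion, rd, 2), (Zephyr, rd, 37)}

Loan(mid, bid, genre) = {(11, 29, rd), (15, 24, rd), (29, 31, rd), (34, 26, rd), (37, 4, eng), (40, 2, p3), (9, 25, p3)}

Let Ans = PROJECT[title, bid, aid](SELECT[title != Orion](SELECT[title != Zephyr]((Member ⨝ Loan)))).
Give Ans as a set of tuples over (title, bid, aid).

Joining Member and Loan on genre yields {(Delta, p3, 1, 40, 2), (Delta, p3, 1, 9, 25), (Gamma, p3, 4, 40, 2), (Gamma, p3, 4, 9, 25), (Gamma, rd, 5, 11, 29), (Gamma, rd, 5, 15, 24), (Gamma, rd, 5, 29, 31), (Gamma, rd, 5, 34, 26), (Orion, p3, 27, 40, 2), (Orion, p3, 27, 9, 25), (Orion, rd, 14, 11, 29), (Orion, rd, 14, 15, 24), (Orion, rd, 14, 29, 31), (Orion, rd, 14, 34, 26), (Orion, rd, 2, 11, 29), (Orion, rd, 2, 15, 24), (Orion, rd, 2, 29, 31), (Orion, rd, 2, 34, 26), (Zephyr, rd, 37, 11, 29), (Zephyr, rd, 37, 15, 24), (Zephyr, rd, 37, 29, 31), (Zephyr, rd, 37, 34, 26)}.
σ[title != Zephyr]: keep tuples satisfying title != Zephyr → {(Delta, p3, 1, 40, 2), (Delta, p3, 1, 9, 25), (Gamma, p3, 4, 40, 2), (Gamma, p3, 4, 9, 25), (Gamma, rd, 5, 11, 29), (Gamma, rd, 5, 15, 24), (Gamma, rd, 5, 29, 31), (Gamma, rd, 5, 34, 26), (Orion, p3, 27, 40, 2), (Orion, p3, 27, 9, 25), (Orion, rd, 14, 11, 29), (Orion, rd, 14, 15, 24), (Orion, rd, 14, 29, 31), (Orion, rd, 14, 34, 26), (Orion, rd, 2, 11, 29), (Orion, rd, 2, 15, 24), (Orion, rd, 2, 29, 31), (Orion, rd, 2, 34, 26)}
σ[title != Orion]: keep tuples satisfying title != Orion → {(Delta, p3, 1, 40, 2), (Delta, p3, 1, 9, 25), (Gamma, p3, 4, 40, 2), (Gamma, p3, 4, 9, 25), (Gamma, rd, 5, 11, 29), (Gamma, rd, 5, 15, 24), (Gamma, rd, 5, 29, 31), (Gamma, rd, 5, 34, 26)}
π_{title, bid, aid} gives {(Delta, 2, 1), (Delta, 25, 1), (Gamma, 2, 4), (Gamma, 24, 5), (Gamma, 25, 4), (Gamma, 26, 5), (Gamma, 29, 5), (Gamma, 31, 5)}.

{(Delta, 2, 1), (Delta, 25, 1), (Gamma, 2, 4), (Gamma, 24, 5), (Gamma, 25, 4), (Gamma, 26, 5), (Gamma, 29, 5), (Gamma, 31, 5)}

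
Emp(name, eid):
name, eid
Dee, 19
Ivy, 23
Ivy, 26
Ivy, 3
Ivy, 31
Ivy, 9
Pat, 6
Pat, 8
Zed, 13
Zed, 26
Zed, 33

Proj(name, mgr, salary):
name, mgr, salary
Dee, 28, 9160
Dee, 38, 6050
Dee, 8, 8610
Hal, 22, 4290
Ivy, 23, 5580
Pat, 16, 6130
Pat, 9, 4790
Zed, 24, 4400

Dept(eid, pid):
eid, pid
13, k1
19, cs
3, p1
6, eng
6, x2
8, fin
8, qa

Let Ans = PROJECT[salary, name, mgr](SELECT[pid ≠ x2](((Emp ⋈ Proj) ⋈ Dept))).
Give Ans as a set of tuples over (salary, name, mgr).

{(4400, Zed, 24), (4790, Pat, 9), (5580, Ivy, 23), (6050, Dee, 38), (6130, Pat, 16), (8610, Dee, 8), (9160, Dee, 28)}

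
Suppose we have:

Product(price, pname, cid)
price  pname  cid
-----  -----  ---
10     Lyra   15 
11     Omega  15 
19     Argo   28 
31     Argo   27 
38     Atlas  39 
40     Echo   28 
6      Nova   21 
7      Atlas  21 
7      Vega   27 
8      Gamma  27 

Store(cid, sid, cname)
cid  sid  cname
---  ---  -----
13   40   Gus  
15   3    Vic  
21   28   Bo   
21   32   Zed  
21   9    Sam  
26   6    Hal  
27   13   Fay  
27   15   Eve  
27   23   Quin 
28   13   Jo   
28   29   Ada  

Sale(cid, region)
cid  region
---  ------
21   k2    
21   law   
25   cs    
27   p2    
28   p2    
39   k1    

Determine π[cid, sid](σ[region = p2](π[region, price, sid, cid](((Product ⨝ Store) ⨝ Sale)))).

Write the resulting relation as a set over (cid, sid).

{(27, 13), (27, 15), (27, 23), (28, 13), (28, 29)}

Joining Product and Store on cid yields {(10, Lyra, 15, 3, Vic), (11, Omega, 15, 3, Vic), (19, Argo, 28, 13, Jo), (19, Argo, 28, 29, Ada), (31, Argo, 27, 13, Fay), (31, Argo, 27, 15, Eve), (31, Argo, 27, 23, Quin), (40, Echo, 28, 13, Jo), (40, Echo, 28, 29, Ada), (6, Nova, 21, 28, Bo), (6, Nova, 21, 32, Zed), (6, Nova, 21, 9, Sam), (7, Atlas, 21, 28, Bo), (7, Atlas, 21, 32, Zed), (7, Atlas, 21, 9, Sam), (7, Vega, 27, 13, Fay), (7, Vega, 27, 15, Eve), (7, Vega, 27, 23, Quin), (8, Gamma, 27, 13, Fay), (8, Gamma, 27, 15, Eve), (8, Gamma, 27, 23, Quin)}.
Joining (Product ⨝ Store) and Sale on cid yields {(19, Argo, 28, 13, Jo, p2), (19, Argo, 28, 29, Ada, p2), (31, Argo, 27, 13, Fay, p2), (31, Argo, 27, 15, Eve, p2), (31, Argo, 27, 23, Quin, p2), (40, Echo, 28, 13, Jo, p2), (40, Echo, 28, 29, Ada, p2), (6, Nova, 21, 28, Bo, k2), (6, Nova, 21, 28, Bo, law), (6, Nova, 21, 32, Zed, k2), (6, Nova, 21, 32, Zed, law), (6, Nova, 21, 9, Sam, k2), (6, Nova, 21, 9, Sam, law), (7, Atlas, 21, 28, Bo, k2), (7, Atlas, 21, 28, Bo, law), (7, Atlas, 21, 32, Zed, k2), (7, Atlas, 21, 32, Zed, law), (7, Atlas, 21, 9, Sam, k2), (7, Atlas, 21, 9, Sam, law), (7, Vega, 27, 13, Fay, p2), (7, Vega, 27, 15, Eve, p2), (7, Vega, 27, 23, Quin, p2), (8, Gamma, 27, 13, Fay, p2), (8, Gamma, 27, 15, Eve, p2), (8, Gamma, 27, 23, Quin, p2)}.
π[region, price, sid, cid]: project onto (region, price, sid, cid) → {(k2, 6, 28, 21), (k2, 6, 32, 21), (k2, 6, 9, 21), (k2, 7, 28, 21), (k2, 7, 32, 21), (k2, 7, 9, 21), (law, 6, 28, 21), (law, 6, 32, 21), (law, 6, 9, 21), (law, 7, 28, 21), (law, 7, 32, 21), (law, 7, 9, 21), (p2, 19, 13, 28), (p2, 19, 29, 28), (p2, 31, 13, 27), (p2, 31, 15, 27), (p2, 31, 23, 27), (p2, 40, 13, 28), (p2, 40, 29, 28), (p2, 7, 13, 27), (p2, 7, 15, 27), (p2, 7, 23, 27), (p2, 8, 13, 27), (p2, 8, 15, 27), (p2, 8, 23, 27)}
σ[region = p2]: keep tuples satisfying region = p2 → {(p2, 19, 13, 28), (p2, 19, 29, 28), (p2, 31, 13, 27), (p2, 31, 15, 27), (p2, 31, 23, 27), (p2, 40, 13, 28), (p2, 40, 29, 28), (p2, 7, 13, 27), (p2, 7, 15, 27), (p2, 7, 23, 27), (p2, 8, 13, 27), (p2, 8, 15, 27), (p2, 8, 23, 27)}
π[cid, sid]: project onto (cid, sid) (8 duplicate(s) eliminated) → {(27, 13), (27, 15), (27, 23), (28, 13), (28, 29)}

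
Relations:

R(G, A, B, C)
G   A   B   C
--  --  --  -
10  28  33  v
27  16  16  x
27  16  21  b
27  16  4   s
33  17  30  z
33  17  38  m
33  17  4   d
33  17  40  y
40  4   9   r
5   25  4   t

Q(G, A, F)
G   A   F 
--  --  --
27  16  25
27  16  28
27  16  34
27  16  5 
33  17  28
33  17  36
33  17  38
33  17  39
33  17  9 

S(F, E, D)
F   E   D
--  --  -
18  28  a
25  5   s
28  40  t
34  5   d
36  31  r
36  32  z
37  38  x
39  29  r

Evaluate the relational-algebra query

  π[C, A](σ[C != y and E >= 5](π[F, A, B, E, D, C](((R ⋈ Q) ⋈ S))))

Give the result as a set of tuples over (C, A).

R ⋈ Q (natural join on G, A): {(27, 16, 16, x, 25), (27, 16, 16, x, 28), (27, 16, 16, x, 34), (27, 16, 16, x, 5), (27, 16, 21, b, 25), (27, 16, 21, b, 28), (27, 16, 21, b, 34), (27, 16, 21, b, 5), (27, 16, 4, s, 25), (27, 16, 4, s, 28), (27, 16, 4, s, 34), (27, 16, 4, s, 5), (33, 17, 30, z, 28), (33, 17, 30, z, 36), (33, 17, 30, z, 38), (33, 17, 30, z, 39), (33, 17, 30, z, 9), (33, 17, 38, m, 28), (33, 17, 38, m, 36), (33, 17, 38, m, 38), (33, 17, 38, m, 39), (33, 17, 38, m, 9), (33, 17, 4, d, 28), (33, 17, 4, d, 36), (33, 17, 4, d, 38), (33, 17, 4, d, 39), (33, 17, 4, d, 9), (33, 17, 40, y, 28), (33, 17, 40, y, 36), (33, 17, 40, y, 38), (33, 17, 40, y, 39), (33, 17, 40, y, 9)}
(R ⋈ Q) ⋈ S (natural join on F): {(27, 16, 16, x, 25, 5, s), (27, 16, 16, x, 28, 40, t), (27, 16, 16, x, 34, 5, d), (27, 16, 21, b, 25, 5, s), (27, 16, 21, b, 28, 40, t), (27, 16, 21, b, 34, 5, d), (27, 16, 4, s, 25, 5, s), (27, 16, 4, s, 28, 40, t), (27, 16, 4, s, 34, 5, d), (33, 17, 30, z, 28, 40, t), (33, 17, 30, z, 36, 31, r), (33, 17, 30, z, 36, 32, z), (33, 17, 30, z, 39, 29, r), (33, 17, 38, m, 28, 40, t), (33, 17, 38, m, 36, 31, r), (33, 17, 38, m, 36, 32, z), (33, 17, 38, m, 39, 29, r), (33, 17, 4, d, 28, 40, t), (33, 17, 4, d, 36, 31, r), (33, 17, 4, d, 36, 32, z), (33, 17, 4, d, 39, 29, r), (33, 17, 40, y, 28, 40, t), (33, 17, 40, y, 36, 31, r), (33, 17, 40, y, 36, 32, z), (33, 17, 40, y, 39, 29, r)}
π[F, A, B, E, D, C]: project onto (F, A, B, E, D, C) → {(25, 16, 16, 5, s, x), (25, 16, 21, 5, s, b), (25, 16, 4, 5, s, s), (28, 16, 16, 40, t, x), (28, 16, 21, 40, t, b), (28, 16, 4, 40, t, s), (28, 17, 30, 40, t, z), (28, 17, 38, 40, t, m), (28, 17, 4, 40, t, d), (28, 17, 40, 40, t, y), (34, 16, 16, 5, d, x), (34, 16, 21, 5, d, b), (34, 16, 4, 5, d, s), (36, 17, 30, 31, r, z), (36, 17, 30, 32, z, z), (36, 17, 38, 31, r, m), (36, 17, 38, 32, z, m), (36, 17, 4, 31, r, d), (36, 17, 4, 32, z, d), (36, 17, 40, 31, r, y), (36, 17, 40, 32, z, y), (39, 17, 30, 29, r, z), (39, 17, 38, 29, r, m), (39, 17, 4, 29, r, d), (39, 17, 40, 29, r, y)}
Apply σ_{C != y and E >= 5}; surviving tuples: {(25, 16, 16, 5, s, x), (25, 16, 21, 5, s, b), (25, 16, 4, 5, s, s), (28, 16, 16, 40, t, x), (28, 16, 21, 40, t, b), (28, 16, 4, 40, t, s), (28, 17, 30, 40, t, z), (28, 17, 38, 40, t, m), (28, 17, 4, 40, t, d), (34, 16, 16, 5, d, x), (34, 16, 21, 5, d, b), (34, 16, 4, 5, d, s), (36, 17, 30, 31, r, z), (36, 17, 30, 32, z, z), (36, 17, 38, 31, r, m), (36, 17, 38, 32, z, m), (36, 17, 4, 31, r, d), (36, 17, 4, 32, z, d), (39, 17, 30, 29, r, z), (39, 17, 38, 29, r, m), (39, 17, 4, 29, r, d)}
π[C, A]: project onto (C, A) (15 duplicate(s) eliminated) → {(b, 16), (d, 17), (m, 17), (s, 16), (x, 16), (z, 17)}

{(b, 16), (d, 17), (m, 17), (s, 16), (x, 16), (z, 17)}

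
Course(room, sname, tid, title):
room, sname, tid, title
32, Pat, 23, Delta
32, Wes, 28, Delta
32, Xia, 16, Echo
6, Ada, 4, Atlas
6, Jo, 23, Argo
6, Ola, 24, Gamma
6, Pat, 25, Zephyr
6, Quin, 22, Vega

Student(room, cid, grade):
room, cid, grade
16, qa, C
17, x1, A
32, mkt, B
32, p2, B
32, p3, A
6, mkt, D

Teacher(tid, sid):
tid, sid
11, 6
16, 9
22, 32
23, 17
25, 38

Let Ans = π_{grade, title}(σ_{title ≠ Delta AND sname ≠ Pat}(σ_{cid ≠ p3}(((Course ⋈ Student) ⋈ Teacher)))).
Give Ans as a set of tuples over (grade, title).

Course ⋈ Student (natural join on room): {(32, Pat, 23, Delta, mkt, B), (32, Pat, 23, Delta, p2, B), (32, Pat, 23, Delta, p3, A), (32, Wes, 28, Delta, mkt, B), (32, Wes, 28, Delta, p2, B), (32, Wes, 28, Delta, p3, A), (32, Xia, 16, Echo, mkt, B), (32, Xia, 16, Echo, p2, B), (32, Xia, 16, Echo, p3, A), (6, Ada, 4, Atlas, mkt, D), (6, Jo, 23, Argo, mkt, D), (6, Ola, 24, Gamma, mkt, D), (6, Pat, 25, Zephyr, mkt, D), (6, Quin, 22, Vega, mkt, D)}
(Course ⋈ Student) ⋈ Teacher (natural join on tid): {(32, Pat, 23, Delta, mkt, B, 17), (32, Pat, 23, Delta, p2, B, 17), (32, Pat, 23, Delta, p3, A, 17), (32, Xia, 16, Echo, mkt, B, 9), (32, Xia, 16, Echo, p2, B, 9), (32, Xia, 16, Echo, p3, A, 9), (6, Jo, 23, Argo, mkt, D, 17), (6, Pat, 25, Zephyr, mkt, D, 38), (6, Quin, 22, Vega, mkt, D, 32)}
Filtering on cid ≠ p3 leaves {(32, Pat, 23, Delta, mkt, B, 17), (32, Pat, 23, Delta, p2, B, 17), (32, Xia, 16, Echo, mkt, B, 9), (32, Xia, 16, Echo, p2, B, 9), (6, Jo, 23, Argo, mkt, D, 17), (6, Pat, 25, Zephyr, mkt, D, 38), (6, Quin, 22, Vega, mkt, D, 32)}.
Filtering on title ≠ Delta AND sname ≠ Pat leaves {(32, Xia, 16, Echo, mkt, B, 9), (32, Xia, 16, Echo, p2, B, 9), (6, Jo, 23, Argo, mkt, D, 17), (6, Quin, 22, Vega, mkt, D, 32)}.
Projecting to grade, title (1 duplicate(s) eliminated): {(B, Echo), (D, Argo), (D, Vega)}

{(B, Echo), (D, Argo), (D, Vega)}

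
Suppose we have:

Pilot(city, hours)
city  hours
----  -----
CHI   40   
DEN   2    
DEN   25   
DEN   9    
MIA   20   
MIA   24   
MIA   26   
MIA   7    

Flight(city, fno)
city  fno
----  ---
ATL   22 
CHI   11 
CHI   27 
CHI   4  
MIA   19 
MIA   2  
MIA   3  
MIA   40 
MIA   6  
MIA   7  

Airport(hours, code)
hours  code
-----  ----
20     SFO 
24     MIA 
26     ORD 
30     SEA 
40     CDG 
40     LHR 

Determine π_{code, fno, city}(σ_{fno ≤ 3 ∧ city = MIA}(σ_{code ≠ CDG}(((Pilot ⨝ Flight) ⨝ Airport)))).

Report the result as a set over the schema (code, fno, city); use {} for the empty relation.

{(MIA, 2, MIA), (MIA, 3, MIA), (ORD, 2, MIA), (ORD, 3, MIA), (SFO, 2, MIA), (SFO, 3, MIA)}

Joining Pilot and Flight on city yields {(CHI, 40, 11), (CHI, 40, 27), (CHI, 40, 4), (MIA, 20, 19), (MIA, 20, 2), (MIA, 20, 3), (MIA, 20, 40), (MIA, 20, 6), (MIA, 20, 7), (MIA, 24, 19), (MIA, 24, 2), (MIA, 24, 3), (MIA, 24, 40), (MIA, 24, 6), (MIA, 24, 7), (MIA, 26, 19), (MIA, 26, 2), (MIA, 26, 3), (MIA, 26, 40), (MIA, 26, 6), (MIA, 26, 7), (MIA, 7, 19), (MIA, 7, 2), (MIA, 7, 3), (MIA, 7, 40), (MIA, 7, 6), (MIA, 7, 7)}.
Joining (Pilot ⨝ Flight) and Airport on hours yields {(CHI, 40, 11, CDG), (CHI, 40, 11, LHR), (CHI, 40, 27, CDG), (CHI, 40, 27, LHR), (CHI, 40, 4, CDG), (CHI, 40, 4, LHR), (MIA, 20, 19, SFO), (MIA, 20, 2, SFO), (MIA, 20, 3, SFO), (MIA, 20, 40, SFO), (MIA, 20, 6, SFO), (MIA, 20, 7, SFO), (MIA, 24, 19, MIA), (MIA, 24, 2, MIA), (MIA, 24, 3, MIA), (MIA, 24, 40, MIA), (MIA, 24, 6, MIA), (MIA, 24, 7, MIA), (MIA, 26, 19, ORD), (MIA, 26, 2, ORD), (MIA, 26, 3, ORD), (MIA, 26, 40, ORD), (MIA, 26, 6, ORD), (MIA, 26, 7, ORD)}.
σ[code ≠ CDG]: keep tuples satisfying code ≠ CDG → {(CHI, 40, 11, LHR), (CHI, 40, 27, LHR), (CHI, 40, 4, LHR), (MIA, 20, 19, SFO), (MIA, 20, 2, SFO), (MIA, 20, 3, SFO), (MIA, 20, 40, SFO), (MIA, 20, 6, SFO), (MIA, 20, 7, SFO), (MIA, 24, 19, MIA), (MIA, 24, 2, MIA), (MIA, 24, 3, MIA), (MIA, 24, 40, MIA), (MIA, 24, 6, MIA), (MIA, 24, 7, MIA), (MIA, 26, 19, ORD), (MIA, 26, 2, ORD), (MIA, 26, 3, ORD), (MIA, 26, 40, ORD), (MIA, 26, 6, ORD), (MIA, 26, 7, ORD)}
σ[fno ≤ 3 ∧ city = MIA]: keep tuples satisfying fno ≤ 3 ∧ city = MIA → {(MIA, 20, 2, SFO), (MIA, 20, 3, SFO), (MIA, 24, 2, MIA), (MIA, 24, 3, MIA), (MIA, 26, 2, ORD), (MIA, 26, 3, ORD)}
Keep only column(s) code, fno, city: {(MIA, 2, MIA), (MIA, 3, MIA), (ORD, 2, MIA), (ORD, 3, MIA), (SFO, 2, MIA), (SFO, 3, MIA)}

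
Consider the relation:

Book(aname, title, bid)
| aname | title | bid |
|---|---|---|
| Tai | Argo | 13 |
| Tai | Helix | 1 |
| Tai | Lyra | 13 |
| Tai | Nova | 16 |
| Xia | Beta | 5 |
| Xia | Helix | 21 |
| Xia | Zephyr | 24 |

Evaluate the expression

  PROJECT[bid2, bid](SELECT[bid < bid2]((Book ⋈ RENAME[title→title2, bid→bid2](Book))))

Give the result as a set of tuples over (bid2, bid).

ρ[title→title2, bid→bid2]: schema becomes (aname, title2, bid2); tuples unchanged.
Joining Book and RENAME[title→title2, bid→bid2](Book) on aname yields {(Tai, Argo, 13, Argo, 13), (Tai, Argo, 13, Helix, 1), (Tai, Argo, 13, Lyra, 13), (Tai, Argo, 13, Nova, 16), (Tai, Helix, 1, Argo, 13), (Tai, Helix, 1, Helix, 1), (Tai, Helix, 1, Lyra, 13), (Tai, Helix, 1, Nova, 16), (Tai, Lyra, 13, Argo, 13), (Tai, Lyra, 13, Helix, 1), (Tai, Lyra, 13, Lyra, 13), (Tai, Lyra, 13, Nova, 16), (Tai, Nova, 16, Argo, 13), (Tai, Nova, 16, Helix, 1), (Tai, Nova, 16, Lyra, 13), (Tai, Nova, 16, Nova, 16), (Xia, Beta, 5, Beta, 5), (Xia, Beta, 5, Helix, 21), (Xia, Beta, 5, Zephyr, 24), (Xia, Helix, 21, Beta, 5), (Xia, Helix, 21, Helix, 21), (Xia, Helix, 21, Zephyr, 24), (Xia, Zephyr, 24, Beta, 5), (Xia, Zephyr, 24, Helix, 21), (Xia, Zephyr, 24, Zephyr, 24)}.
Filtering on bid < bid2 leaves {(Tai, Argo, 13, Nova, 16), (Tai, Helix, 1, Argo, 13), (Tai, Helix, 1, Lyra, 13), (Tai, Helix, 1, Nova, 16), (Tai, Lyra, 13, Nova, 16), (Xia, Beta, 5, Helix, 21), (Xia, Beta, 5, Zephyr, 24), (Xia, Helix, 21, Zephyr, 24)}.
Projecting to bid2, bid (2 duplicate(s) eliminated): {(13, 1), (16, 1), (16, 13), (21, 5), (24, 21), (24, 5)}

{(13, 1), (16, 1), (16, 13), (21, 5), (24, 21), (24, 5)}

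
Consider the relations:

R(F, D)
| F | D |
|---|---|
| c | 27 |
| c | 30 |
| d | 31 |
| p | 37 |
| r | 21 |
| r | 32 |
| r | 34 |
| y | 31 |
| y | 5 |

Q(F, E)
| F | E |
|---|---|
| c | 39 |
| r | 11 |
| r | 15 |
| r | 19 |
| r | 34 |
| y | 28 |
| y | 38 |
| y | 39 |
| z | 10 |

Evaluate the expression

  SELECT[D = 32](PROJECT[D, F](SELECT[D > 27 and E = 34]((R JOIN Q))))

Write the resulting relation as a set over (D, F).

{(32, r)}

Joining R and Q on F yields {(c, 27, 39), (c, 30, 39), (r, 21, 11), (r, 21, 15), (r, 21, 19), (r, 21, 34), (r, 32, 11), (r, 32, 15), (r, 32, 19), (r, 32, 34), (r, 34, 11), (r, 34, 15), (r, 34, 19), (r, 34, 34), (y, 31, 28), (y, 31, 38), (y, 31, 39), (y, 5, 28), (y, 5, 38), (y, 5, 39)}.
Apply σ_{D > 27 and E = 34}; surviving tuples: {(r, 32, 34), (r, 34, 34)}
Projecting to D, F: {(32, r), (34, r)}
Apply σ_{D = 32}; surviving tuples: {(32, r)}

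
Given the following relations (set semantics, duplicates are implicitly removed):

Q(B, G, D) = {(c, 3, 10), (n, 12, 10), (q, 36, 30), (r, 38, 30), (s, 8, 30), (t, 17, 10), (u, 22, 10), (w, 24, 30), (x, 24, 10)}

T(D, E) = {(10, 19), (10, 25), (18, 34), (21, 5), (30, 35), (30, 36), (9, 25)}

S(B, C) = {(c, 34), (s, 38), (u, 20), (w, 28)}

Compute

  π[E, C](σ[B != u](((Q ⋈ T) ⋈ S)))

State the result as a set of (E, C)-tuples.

{(19, 34), (25, 34), (35, 28), (35, 38), (36, 28), (36, 38)}

Q ⋈ T (natural join on D): {(c, 3, 10, 19), (c, 3, 10, 25), (n, 12, 10, 19), (n, 12, 10, 25), (q, 36, 30, 35), (q, 36, 30, 36), (r, 38, 30, 35), (r, 38, 30, 36), (s, 8, 30, 35), (s, 8, 30, 36), (t, 17, 10, 19), (t, 17, 10, 25), (u, 22, 10, 19), (u, 22, 10, 25), (w, 24, 30, 35), (w, 24, 30, 36), (x, 24, 10, 19), (x, 24, 10, 25)}
(Q ⋈ T) ⋈ S (natural join on B): {(c, 3, 10, 19, 34), (c, 3, 10, 25, 34), (s, 8, 30, 35, 38), (s, 8, 30, 36, 38), (u, 22, 10, 19, 20), (u, 22, 10, 25, 20), (w, 24, 30, 35, 28), (w, 24, 30, 36, 28)}
σ[B != u]: keep tuples satisfying B != u → {(c, 3, 10, 19, 34), (c, 3, 10, 25, 34), (s, 8, 30, 35, 38), (s, 8, 30, 36, 38), (w, 24, 30, 35, 28), (w, 24, 30, 36, 28)}
Projecting to E, C: {(19, 34), (25, 34), (35, 28), (35, 38), (36, 28), (36, 38)}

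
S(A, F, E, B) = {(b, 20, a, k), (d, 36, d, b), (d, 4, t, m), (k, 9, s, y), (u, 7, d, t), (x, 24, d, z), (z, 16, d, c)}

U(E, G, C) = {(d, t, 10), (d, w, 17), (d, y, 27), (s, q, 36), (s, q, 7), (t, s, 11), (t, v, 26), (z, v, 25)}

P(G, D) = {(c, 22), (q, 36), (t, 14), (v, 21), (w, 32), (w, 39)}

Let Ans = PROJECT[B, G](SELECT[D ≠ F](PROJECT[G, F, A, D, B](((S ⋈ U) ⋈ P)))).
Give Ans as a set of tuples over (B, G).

S ⋈ U (natural join on E): {(d, 36, d, b, t, 10), (d, 36, d, b, w, 17), (d, 36, d, b, y, 27), (d, 4, t, m, s, 11), (d, 4, t, m, v, 26), (k, 9, s, y, q, 36), (k, 9, s, y, q, 7), (u, 7, d, t, t, 10), (u, 7, d, t, w, 17), (u, 7, d, t, y, 27), (x, 24, d, z, t, 10), (x, 24, d, z, w, 17), (x, 24, d, z, y, 27), (z, 16, d, c, t, 10), (z, 16, d, c, w, 17), (z, 16, d, c, y, 27)}
(S ⋈ U) ⋈ P (natural join on G): {(d, 36, d, b, t, 10, 14), (d, 36, d, b, w, 17, 32), (d, 36, d, b, w, 17, 39), (d, 4, t, m, v, 26, 21), (k, 9, s, y, q, 36, 36), (k, 9, s, y, q, 7, 36), (u, 7, d, t, t, 10, 14), (u, 7, d, t, w, 17, 32), (u, 7, d, t, w, 17, 39), (x, 24, d, z, t, 10, 14), (x, 24, d, z, w, 17, 32), (x, 24, d, z, w, 17, 39), (z, 16, d, c, t, 10, 14), (z, 16, d, c, w, 17, 32), (z, 16, d, c, w, 17, 39)}
π[G, F, A, D, B]: project onto (G, F, A, D, B) (1 duplicate(s) eliminated) → {(q, 9, k, 36, y), (t, 16, z, 14, c), (t, 24, x, 14, z), (t, 36, d, 14, b), (t, 7, u, 14, t), (v, 4, d, 21, m), (w, 16, z, 32, c), (w, 16, z, 39, c), (w, 24, x, 32, z), (w, 24, x, 39, z), (w, 36, d, 32, b), (w, 36, d, 39, b), (w, 7, u, 32, t), (w, 7, u, 39, t)}
Apply σ_{D ≠ F}; surviving tuples: {(q, 9, k, 36, y), (t, 16, z, 14, c), (t, 24, x, 14, z), (t, 36, d, 14, b), (t, 7, u, 14, t), (v, 4, d, 21, m), (w, 16, z, 32, c), (w, 16, z, 39, c), (w, 24, x, 32, z), (w, 24, x, 39, z), (w, 36, d, 32, b), (w, 36, d, 39, b), (w, 7, u, 32, t), (w, 7, u, 39, t)}
π[B, G]: project onto (B, G) (4 duplicate(s) eliminated) → {(b, t), (b, w), (c, t), (c, w), (m, v), (t, t), (t, w), (y, q), (z, t), (z, w)}

{(b, t), (b, w), (c, t), (c, w), (m, v), (t, t), (t, w), (y, q), (z, t), (z, w)}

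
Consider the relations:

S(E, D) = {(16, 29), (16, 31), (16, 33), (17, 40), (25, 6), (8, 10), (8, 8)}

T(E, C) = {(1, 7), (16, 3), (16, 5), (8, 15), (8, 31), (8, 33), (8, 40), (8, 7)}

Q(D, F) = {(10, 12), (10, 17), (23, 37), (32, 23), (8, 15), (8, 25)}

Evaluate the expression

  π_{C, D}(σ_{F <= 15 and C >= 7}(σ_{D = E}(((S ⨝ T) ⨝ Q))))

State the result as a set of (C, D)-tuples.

{(15, 8), (31, 8), (33, 8), (40, 8), (7, 8)}

Joining S and T on E yields {(16, 29, 3), (16, 29, 5), (16, 31, 3), (16, 31, 5), (16, 33, 3), (16, 33, 5), (8, 10, 15), (8, 10, 31), (8, 10, 33), (8, 10, 40), (8, 10, 7), (8, 8, 15), (8, 8, 31), (8, 8, 33), (8, 8, 40), (8, 8, 7)}.
Joining (S ⨝ T) and Q on D yields {(8, 10, 15, 12), (8, 10, 15, 17), (8, 10, 31, 12), (8, 10, 31, 17), (8, 10, 33, 12), (8, 10, 33, 17), (8, 10, 40, 12), (8, 10, 40, 17), (8, 10, 7, 12), (8, 10, 7, 17), (8, 8, 15, 15), (8, 8, 15, 25), (8, 8, 31, 15), (8, 8, 31, 25), (8, 8, 33, 15), (8, 8, 33, 25), (8, 8, 40, 15), (8, 8, 40, 25), (8, 8, 7, 15), (8, 8, 7, 25)}.
Selection D = E: {(8, 8, 15, 15), (8, 8, 15, 25), (8, 8, 31, 15), (8, 8, 31, 25), (8, 8, 33, 15), (8, 8, 33, 25), (8, 8, 40, 15), (8, 8, 40, 25), (8, 8, 7, 15), (8, 8, 7, 25)}
Selection F <= 15 and C >= 7: {(8, 8, 15, 15), (8, 8, 31, 15), (8, 8, 33, 15), (8, 8, 40, 15), (8, 8, 7, 15)}
Projecting to C, D: {(15, 8), (31, 8), (33, 8), (40, 8), (7, 8)}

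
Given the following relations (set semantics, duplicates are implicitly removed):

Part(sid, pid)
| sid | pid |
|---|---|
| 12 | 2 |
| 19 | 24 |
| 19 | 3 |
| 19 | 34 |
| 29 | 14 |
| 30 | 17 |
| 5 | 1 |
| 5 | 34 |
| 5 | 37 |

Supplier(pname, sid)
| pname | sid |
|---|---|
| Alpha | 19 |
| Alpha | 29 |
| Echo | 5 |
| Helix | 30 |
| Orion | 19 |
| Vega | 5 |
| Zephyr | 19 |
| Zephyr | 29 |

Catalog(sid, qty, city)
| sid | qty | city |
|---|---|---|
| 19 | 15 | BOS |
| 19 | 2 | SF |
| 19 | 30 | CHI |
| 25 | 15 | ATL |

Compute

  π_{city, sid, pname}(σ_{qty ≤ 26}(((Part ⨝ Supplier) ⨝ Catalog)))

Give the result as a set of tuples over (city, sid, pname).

{(BOS, 19, Alpha), (BOS, 19, Orion), (BOS, 19, Zephyr), (SF, 19, Alpha), (SF, 19, Orion), (SF, 19, Zephyr)}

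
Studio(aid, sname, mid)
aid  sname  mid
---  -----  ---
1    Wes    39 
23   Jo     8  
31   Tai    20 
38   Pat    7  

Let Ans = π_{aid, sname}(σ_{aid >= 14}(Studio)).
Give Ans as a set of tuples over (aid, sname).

{(23, Jo), (31, Tai), (38, Pat)}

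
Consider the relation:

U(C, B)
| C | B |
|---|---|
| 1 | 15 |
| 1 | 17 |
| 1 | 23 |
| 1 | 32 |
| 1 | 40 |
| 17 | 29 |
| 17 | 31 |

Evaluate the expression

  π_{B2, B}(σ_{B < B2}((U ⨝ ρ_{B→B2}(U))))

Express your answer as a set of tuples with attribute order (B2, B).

ρ[B→B2]: schema becomes (C, B2); tuples unchanged.
Natural join on C: {(1, 15, 15), (1, 15, 17), (1, 15, 23), (1, 15, 32), (1, 15, 40), (1, 17, 15), (1, 17, 17), (1, 17, 23), (1, 17, 32), (1, 17, 40), (1, 23, 15), (1, 23, 17), (1, 23, 23), (1, 23, 32), (1, 23, 40), (1, 32, 15), (1, 32, 17), (1, 32, 23), (1, 32, 32), (1, 32, 40), (1, 40, 15), (1, 40, 17), (1, 40, 23), (1, 40, 32), (1, 40, 40), (17, 29, 29), (17, 29, 31), (17, 31, 29), (17, 31, 31)}
Apply σ_{B < B2}; surviving tuples: {(1, 15, 17), (1, 15, 23), (1, 15, 32), (1, 15, 40), (1, 17, 23), (1, 17, 32), (1, 17, 40), (1, 23, 32), (1, 23, 40), (1, 32, 40), (17, 29, 31)}
π_{B2, B} gives {(17, 15), (23, 15), (23, 17), (31, 29), (32, 15), (32, 17), (32, 23), (40, 15), (40, 17), (40, 23), (40, 32)}.

{(17, 15), (23, 15), (23, 17), (31, 29), (32, 15), (32, 17), (32, 23), (40, 15), (40, 17), (40, 23), (40, 32)}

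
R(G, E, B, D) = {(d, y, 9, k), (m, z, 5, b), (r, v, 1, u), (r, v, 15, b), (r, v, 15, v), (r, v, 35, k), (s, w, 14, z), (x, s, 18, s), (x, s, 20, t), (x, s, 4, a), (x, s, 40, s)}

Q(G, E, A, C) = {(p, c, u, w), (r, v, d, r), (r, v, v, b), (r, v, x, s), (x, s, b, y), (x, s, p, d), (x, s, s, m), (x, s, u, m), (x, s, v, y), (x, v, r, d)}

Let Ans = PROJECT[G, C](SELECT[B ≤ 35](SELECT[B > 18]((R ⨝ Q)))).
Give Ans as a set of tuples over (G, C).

Joining R and Q on G, E yields {(r, v, 1, u, d, r), (r, v, 1, u, v, b), (r, v, 1, u, x, s), (r, v, 15, b, d, r), (r, v, 15, b, v, b), (r, v, 15, b, x, s), (r, v, 15, v, d, r), (r, v, 15, v, v, b), (r, v, 15, v, x, s), (r, v, 35, k, d, r), (r, v, 35, k, v, b), (r, v, 35, k, x, s), (x, s, 18, s, b, y), (x, s, 18, s, p, d), (x, s, 18, s, s, m), (x, s, 18, s, u, m), (x, s, 18, s, v, y), (x, s, 20, t, b, y), (x, s, 20, t, p, d), (x, s, 20, t, s, m), (x, s, 20, t, u, m), (x, s, 20, t, v, y), (x, s, 4, a, b, y), (x, s, 4, a, p, d), (x, s, 4, a, s, m), (x, s, 4, a, u, m), (x, s, 4, a, v, y), (x, s, 40, s, b, y), (x, s, 40, s, p, d), (x, s, 40, s, s, m), (x, s, 40, s, u, m), (x, s, 40, s, v, y)}.
Selection B > 18: {(r, v, 35, k, d, r), (r, v, 35, k, v, b), (r, v, 35, k, x, s), (x, s, 20, t, b, y), (x, s, 20, t, p, d), (x, s, 20, t, s, m), (x, s, 20, t, u, m), (x, s, 20, t, v, y), (x, s, 40, s, b, y), (x, s, 40, s, p, d), (x, s, 40, s, s, m), (x, s, 40, s, u, m), (x, s, 40, s, v, y)}
Selection B ≤ 35: {(r, v, 35, k, d, r), (r, v, 35, k, v, b), (r, v, 35, k, x, s), (x, s, 20, t, b, y), (x, s, 20, t, p, d), (x, s, 20, t, s, m), (x, s, 20, t, u, m), (x, s, 20, t, v, y)}
Projecting to G, C (2 duplicate(s) eliminated): {(r, b), (r, r), (r, s), (x, d), (x, m), (x, y)}

{(r, b), (r, r), (r, s), (x, d), (x, m), (x, y)}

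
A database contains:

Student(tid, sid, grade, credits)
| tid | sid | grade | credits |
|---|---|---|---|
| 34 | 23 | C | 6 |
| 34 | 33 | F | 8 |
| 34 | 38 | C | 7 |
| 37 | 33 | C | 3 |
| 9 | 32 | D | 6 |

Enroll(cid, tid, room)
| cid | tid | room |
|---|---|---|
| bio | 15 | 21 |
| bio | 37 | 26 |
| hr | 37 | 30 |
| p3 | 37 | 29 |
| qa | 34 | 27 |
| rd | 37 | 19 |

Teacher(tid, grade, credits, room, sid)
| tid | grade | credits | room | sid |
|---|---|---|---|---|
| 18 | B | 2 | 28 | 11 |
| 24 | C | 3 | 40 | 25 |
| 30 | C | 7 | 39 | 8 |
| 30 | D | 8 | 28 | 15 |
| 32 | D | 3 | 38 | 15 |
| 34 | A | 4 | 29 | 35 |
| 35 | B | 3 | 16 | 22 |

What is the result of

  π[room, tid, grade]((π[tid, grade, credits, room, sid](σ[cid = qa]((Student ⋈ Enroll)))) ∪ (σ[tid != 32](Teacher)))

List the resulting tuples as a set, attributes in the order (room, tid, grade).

Natural join on tid: {(34, 23, C, 6, qa, 27), (34, 33, F, 8, qa, 27), (34, 38, C, 7, qa, 27), (37, 33, C, 3, bio, 26), (37, 33, C, 3, hr, 30), (37, 33, C, 3, p3, 29), (37, 33, C, 3, rd, 19)}
σ[cid = qa]: keep tuples satisfying cid = qa → {(34, 23, C, 6, qa, 27), (34, 33, F, 8, qa, 27), (34, 38, C, 7, qa, 27)}
π[tid, grade, credits, room, sid]: project onto (tid, grade, credits, room, sid) → {(34, C, 6, 27, 23), (34, C, 7, 27, 38), (34, F, 8, 27, 33)}
σ[tid != 32]: keep tuples satisfying tid != 32 → {(18, B, 2, 28, 11), (24, C, 3, 40, 25), (30, C, 7, 39, 8), (30, D, 8, 28, 15), (34, A, 4, 29, 35), (35, B, 3, 16, 22)}
Taking the union: {(18, B, 2, 28, 11), (24, C, 3, 40, 25), (30, C, 7, 39, 8), (30, D, 8, 28, 15), (34, A, 4, 29, 35), (34, C, 6, 27, 23), (34, C, 7, 27, 38), (34, F, 8, 27, 33), (35, B, 3, 16, 22)}
π[room, tid, grade]: project onto (room, tid, grade) (1 duplicate(s) eliminated) → {(16, 35, B), (27, 34, C), (27, 34, F), (28, 18, B), (28, 30, D), (29, 34, A), (39, 30, C), (40, 24, C)}

{(16, 35, B), (27, 34, C), (27, 34, F), (28, 18, B), (28, 30, D), (29, 34, A), (39, 30, C), (40, 24, C)}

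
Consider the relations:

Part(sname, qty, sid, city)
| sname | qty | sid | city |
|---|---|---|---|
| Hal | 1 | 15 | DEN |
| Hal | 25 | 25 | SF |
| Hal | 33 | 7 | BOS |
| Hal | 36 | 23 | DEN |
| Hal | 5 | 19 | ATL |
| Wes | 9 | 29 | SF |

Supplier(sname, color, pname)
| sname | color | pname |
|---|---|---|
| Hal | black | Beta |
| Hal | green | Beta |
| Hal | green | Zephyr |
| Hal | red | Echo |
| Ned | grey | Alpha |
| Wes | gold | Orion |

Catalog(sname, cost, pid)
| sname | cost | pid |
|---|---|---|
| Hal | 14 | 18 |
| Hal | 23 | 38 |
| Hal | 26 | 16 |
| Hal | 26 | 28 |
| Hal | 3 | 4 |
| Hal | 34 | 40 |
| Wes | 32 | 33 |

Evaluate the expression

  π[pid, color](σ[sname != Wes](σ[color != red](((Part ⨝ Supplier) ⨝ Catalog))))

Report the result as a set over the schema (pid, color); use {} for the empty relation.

{(16, black), (16, green), (18, black), (18, green), (28, black), (28, green), (38, black), (38, green), (4, black), (4, green), (40, black), (40, green)}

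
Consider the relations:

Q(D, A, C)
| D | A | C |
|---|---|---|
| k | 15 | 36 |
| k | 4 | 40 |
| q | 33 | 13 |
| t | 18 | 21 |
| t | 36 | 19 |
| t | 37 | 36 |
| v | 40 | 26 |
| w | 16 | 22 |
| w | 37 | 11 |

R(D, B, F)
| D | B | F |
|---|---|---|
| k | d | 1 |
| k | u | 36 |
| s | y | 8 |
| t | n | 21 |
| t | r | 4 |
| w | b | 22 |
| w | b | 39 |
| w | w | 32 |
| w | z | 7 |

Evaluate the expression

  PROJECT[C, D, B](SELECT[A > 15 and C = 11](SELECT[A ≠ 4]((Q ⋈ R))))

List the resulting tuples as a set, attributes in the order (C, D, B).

{(11, w, b), (11, w, w), (11, w, z)}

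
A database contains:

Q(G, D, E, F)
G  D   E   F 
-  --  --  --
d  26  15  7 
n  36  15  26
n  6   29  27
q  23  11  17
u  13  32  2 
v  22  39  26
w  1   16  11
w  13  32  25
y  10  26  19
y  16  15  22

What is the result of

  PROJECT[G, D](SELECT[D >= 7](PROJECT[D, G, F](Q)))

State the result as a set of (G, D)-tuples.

{(d, 26), (n, 36), (q, 23), (u, 13), (v, 22), (w, 13), (y, 10), (y, 16)}

π[D, G, F]: project onto (D, G, F) → {(1, w, 11), (10, y, 19), (13, u, 2), (13, w, 25), (16, y, 22), (22, v, 26), (23, q, 17), (26, d, 7), (36, n, 26), (6, n, 27)}
Apply σ_{D >= 7}; surviving tuples: {(10, y, 19), (13, u, 2), (13, w, 25), (16, y, 22), (22, v, 26), (23, q, 17), (26, d, 7), (36, n, 26)}
π[G, D]: project onto (G, D) → {(d, 26), (n, 36), (q, 23), (u, 13), (v, 22), (w, 13), (y, 10), (y, 16)}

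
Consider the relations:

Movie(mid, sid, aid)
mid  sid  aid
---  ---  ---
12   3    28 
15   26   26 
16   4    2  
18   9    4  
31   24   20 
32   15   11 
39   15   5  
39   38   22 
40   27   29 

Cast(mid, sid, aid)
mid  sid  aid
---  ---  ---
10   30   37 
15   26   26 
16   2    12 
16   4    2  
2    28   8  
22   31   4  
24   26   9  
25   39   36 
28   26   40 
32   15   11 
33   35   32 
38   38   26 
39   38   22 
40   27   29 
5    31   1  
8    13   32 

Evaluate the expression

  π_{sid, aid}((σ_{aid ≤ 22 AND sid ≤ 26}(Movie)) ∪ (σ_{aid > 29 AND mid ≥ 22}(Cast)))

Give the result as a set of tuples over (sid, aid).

Selection aid ≤ 22 AND sid ≤ 26: {(16, 4, 2), (18, 9, 4), (31, 24, 20), (32, 15, 11), (39, 15, 5)}
Selection aid > 29 AND mid ≥ 22: {(25, 39, 36), (28, 26, 40), (33, 35, 32)}
Set union of the two operands is {(16, 4, 2), (18, 9, 4), (25, 39, 36), (28, 26, 40), (31, 24, 20), (32, 15, 11), (33, 35, 32), (39, 15, 5)}.
π_{sid, aid} gives {(15, 11), (15, 5), (24, 20), (26, 40), (35, 32), (39, 36), (4, 2), (9, 4)}.

{(15, 11), (15, 5), (24, 20), (26, 40), (35, 32), (39, 36), (4, 2), (9, 4)}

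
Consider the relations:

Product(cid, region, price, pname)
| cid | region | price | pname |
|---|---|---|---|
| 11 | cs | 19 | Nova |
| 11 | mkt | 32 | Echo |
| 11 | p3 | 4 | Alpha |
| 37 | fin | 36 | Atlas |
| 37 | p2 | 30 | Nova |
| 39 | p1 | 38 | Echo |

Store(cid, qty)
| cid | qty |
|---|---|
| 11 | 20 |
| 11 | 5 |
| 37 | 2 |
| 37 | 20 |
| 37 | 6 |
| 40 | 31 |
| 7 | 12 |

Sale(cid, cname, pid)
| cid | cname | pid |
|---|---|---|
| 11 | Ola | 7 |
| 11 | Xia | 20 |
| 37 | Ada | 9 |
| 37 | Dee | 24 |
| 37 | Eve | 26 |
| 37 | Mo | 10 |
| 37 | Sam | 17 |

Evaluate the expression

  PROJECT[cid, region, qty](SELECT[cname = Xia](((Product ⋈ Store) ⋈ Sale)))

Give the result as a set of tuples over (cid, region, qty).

{(11, cs, 20), (11, cs, 5), (11, mkt, 20), (11, mkt, 5), (11, p3, 20), (11, p3, 5)}

Product ⋈ Store (natural join on cid): {(11, cs, 19, Nova, 20), (11, cs, 19, Nova, 5), (11, mkt, 32, Echo, 20), (11, mkt, 32, Echo, 5), (11, p3, 4, Alpha, 20), (11, p3, 4, Alpha, 5), (37, fin, 36, Atlas, 2), (37, fin, 36, Atlas, 20), (37, fin, 36, Atlas, 6), (37, p2, 30, Nova, 2), (37, p2, 30, Nova, 20), (37, p2, 30, Nova, 6)}
(Product ⋈ Store) ⋈ Sale (natural join on cid): {(11, cs, 19, Nova, 20, Ola, 7), (11, cs, 19, Nova, 20, Xia, 20), (11, cs, 19, Nova, 5, Ola, 7), (11, cs, 19, Nova, 5, Xia, 20), (11, mkt, 32, Echo, 20, Ola, 7), (11, mkt, 32, Echo, 20, Xia, 20), (11, mkt, 32, Echo, 5, Ola, 7), (11, mkt, 32, Echo, 5, Xia, 20), (11, p3, 4, Alpha, 20, Ola, 7), (11, p3, 4, Alpha, 20, Xia, 20), (11, p3, 4, Alpha, 5, Ola, 7), (11, p3, 4, Alpha, 5, Xia, 20), (37, fin, 36, Atlas, 2, Ada, 9), (37, fin, 36, Atlas, 2, Dee, 24), (37, fin, 36, Atlas, 2, Eve, 26), (37, fin, 36, Atlas, 2, Mo, 10), (37, fin, 36, Atlas, 2, Sam, 17), (37, fin, 36, Atlas, 20, Ada, 9), (37, fin, 36, Atlas, 20, Dee, 24), (37, fin, 36, Atlas, 20, Eve, 26), (37, fin, 36, Atlas, 20, Mo, 10), (37, fin, 36, Atlas, 20, Sam, 17), (37, fin, 36, Atlas, 6, Ada, 9), (37, fin, 36, Atlas, 6, Dee, 24), (37, fin, 36, Atlas, 6, Eve, 26), (37, fin, 36, Atlas, 6, Mo, 10), (37, fin, 36, Atlas, 6, Sam, 17), (37, p2, 30, Nova, 2, Ada, 9), (37, p2, 30, Nova, 2, Dee, 24), (37, p2, 30, Nova, 2, Eve, 26), (37, p2, 30, Nova, 2, Mo, 10), (37, p2, 30, Nova, 2, Sam, 17), (37, p2, 30, Nova, 20, Ada, 9), (37, p2, 30, Nova, 20, Dee, 24), (37, p2, 30, Nova, 20, Eve, 26), (37, p2, 30, Nova, 20, Mo, 10), (37, p2, 30, Nova, 20, Sam, 17), (37, p2, 30, Nova, 6, Ada, 9), (37, p2, 30, Nova, 6, Dee, 24), (37, p2, 30, Nova, 6, Eve, 26), (37, p2, 30, Nova, 6, Mo, 10), (37, p2, 30, Nova, 6, Sam, 17)}
Filtering on cname = Xia leaves {(11, cs, 19, Nova, 20, Xia, 20), (11, cs, 19, Nova, 5, Xia, 20), (11, mkt, 32, Echo, 20, Xia, 20), (11, mkt, 32, Echo, 5, Xia, 20), (11, p3, 4, Alpha, 20, Xia, 20), (11, p3, 4, Alpha, 5, Xia, 20)}.
π[cid, region, qty]: project onto (cid, region, qty) → {(11, cs, 20), (11, cs, 5), (11, mkt, 20), (11, mkt, 5), (11, p3, 20), (11, p3, 5)}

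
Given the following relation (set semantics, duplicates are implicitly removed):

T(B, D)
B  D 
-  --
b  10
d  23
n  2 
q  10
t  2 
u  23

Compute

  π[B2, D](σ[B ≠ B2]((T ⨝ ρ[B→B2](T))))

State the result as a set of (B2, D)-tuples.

ρ[B→B2]: schema becomes (B2, D); tuples unchanged.
Joining T and ρ[B→B2](T) on D yields {(b, 10, b), (b, 10, q), (d, 23, d), (d, 23, u), (n, 2, n), (n, 2, t), (q, 10, b), (q, 10, q), (t, 2, n), (t, 2, t), (u, 23, d), (u, 23, u)}.
Apply σ_{B ≠ B2}; surviving tuples: {(b, 10, q), (d, 23, u), (n, 2, t), (q, 10, b), (t, 2, n), (u, 23, d)}
Projecting to B2, D: {(b, 10), (d, 23), (n, 2), (q, 10), (t, 2), (u, 23)}

{(b, 10), (d, 23), (n, 2), (q, 10), (t, 2), (u, 23)}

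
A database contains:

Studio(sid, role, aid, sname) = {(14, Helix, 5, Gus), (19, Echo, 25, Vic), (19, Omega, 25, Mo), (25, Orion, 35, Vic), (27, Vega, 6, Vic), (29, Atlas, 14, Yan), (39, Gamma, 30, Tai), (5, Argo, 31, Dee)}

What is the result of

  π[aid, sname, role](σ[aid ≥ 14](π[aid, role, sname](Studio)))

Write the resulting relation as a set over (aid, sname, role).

π[aid, role, sname]: project onto (aid, role, sname) → {(14, Atlas, Yan), (25, Echo, Vic), (25, Omega, Mo), (30, Gamma, Tai), (31, Argo, Dee), (35, Orion, Vic), (5, Helix, Gus), (6, Vega, Vic)}
Selection aid ≥ 14: {(14, Atlas, Yan), (25, Echo, Vic), (25, Omega, Mo), (30, Gamma, Tai), (31, Argo, Dee), (35, Orion, Vic)}
π[aid, sname, role]: project onto (aid, sname, role) → {(14, Yan, Atlas), (25, Mo, Omega), (25, Vic, Echo), (30, Tai, Gamma), (31, Dee, Argo), (35, Vic, Orion)}

{(14, Yan, Atlas), (25, Mo, Omega), (25, Vic, Echo), (30, Tai, Gamma), (31, Dee, Argo), (35, Vic, Orion)}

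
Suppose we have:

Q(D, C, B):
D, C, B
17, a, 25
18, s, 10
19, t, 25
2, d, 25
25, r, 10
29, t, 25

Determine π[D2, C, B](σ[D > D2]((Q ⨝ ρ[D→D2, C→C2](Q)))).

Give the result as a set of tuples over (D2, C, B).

{(17, t, 25), (18, r, 10), (19, t, 25), (2, a, 25), (2, t, 25)}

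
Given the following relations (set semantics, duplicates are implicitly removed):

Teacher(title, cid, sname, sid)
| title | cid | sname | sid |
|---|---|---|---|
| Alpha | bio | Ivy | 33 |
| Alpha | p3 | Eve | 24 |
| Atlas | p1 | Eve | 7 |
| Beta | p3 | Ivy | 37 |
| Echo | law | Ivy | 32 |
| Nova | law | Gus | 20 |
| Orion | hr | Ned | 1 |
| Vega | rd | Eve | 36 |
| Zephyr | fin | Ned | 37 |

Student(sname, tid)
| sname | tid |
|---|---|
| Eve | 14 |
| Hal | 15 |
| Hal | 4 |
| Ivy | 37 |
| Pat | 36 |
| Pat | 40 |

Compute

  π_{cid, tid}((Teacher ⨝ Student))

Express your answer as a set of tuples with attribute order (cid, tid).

{(bio, 37), (law, 37), (p1, 14), (p3, 14), (p3, 37), (rd, 14)}

Teacher ⋈ Student (natural join on sname): {(Alpha, bio, Ivy, 33, 37), (Alpha, p3, Eve, 24, 14), (Atlas, p1, Eve, 7, 14), (Beta, p3, Ivy, 37, 37), (Echo, law, Ivy, 32, 37), (Vega, rd, Eve, 36, 14)}
π[cid, tid]: project onto (cid, tid) → {(bio, 37), (law, 37), (p1, 14), (p3, 14), (p3, 37), (rd, 14)}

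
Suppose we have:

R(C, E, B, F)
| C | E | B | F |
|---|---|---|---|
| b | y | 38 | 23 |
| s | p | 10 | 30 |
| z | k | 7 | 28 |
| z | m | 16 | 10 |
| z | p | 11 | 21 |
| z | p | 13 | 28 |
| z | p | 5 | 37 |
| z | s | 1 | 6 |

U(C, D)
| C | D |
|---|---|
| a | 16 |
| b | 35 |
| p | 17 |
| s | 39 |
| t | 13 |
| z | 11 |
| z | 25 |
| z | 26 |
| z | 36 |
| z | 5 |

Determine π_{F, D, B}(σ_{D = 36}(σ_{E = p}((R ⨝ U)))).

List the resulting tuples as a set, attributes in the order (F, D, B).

{(21, 36, 11), (28, 36, 13), (37, 36, 5)}

Joining R and U on C yields {(b, y, 38, 23, 35), (s, p, 10, 30, 39), (z, k, 7, 28, 11), (z, k, 7, 28, 25), (z, k, 7, 28, 26), (z, k, 7, 28, 36), (z, k, 7, 28, 5), (z, m, 16, 10, 11), (z, m, 16, 10, 25), (z, m, 16, 10, 26), (z, m, 16, 10, 36), (z, m, 16, 10, 5), (z, p, 11, 21, 11), (z, p, 11, 21, 25), (z, p, 11, 21, 26), (z, p, 11, 21, 36), (z, p, 11, 21, 5), (z, p, 13, 28, 11), (z, p, 13, 28, 25), (z, p, 13, 28, 26), (z, p, 13, 28, 36), (z, p, 13, 28, 5), (z, p, 5, 37, 11), (z, p, 5, 37, 25), (z, p, 5, 37, 26), (z, p, 5, 37, 36), (z, p, 5, 37, 5), (z, s, 1, 6, 11), (z, s, 1, 6, 25), (z, s, 1, 6, 26), (z, s, 1, 6, 36), (z, s, 1, 6, 5)}.
Filtering on E = p leaves {(s, p, 10, 30, 39), (z, p, 11, 21, 11), (z, p, 11, 21, 25), (z, p, 11, 21, 26), (z, p, 11, 21, 36), (z, p, 11, 21, 5), (z, p, 13, 28, 11), (z, p, 13, 28, 25), (z, p, 13, 28, 26), (z, p, 13, 28, 36), (z, p, 13, 28, 5), (z, p, 5, 37, 11), (z, p, 5, 37, 25), (z, p, 5, 37, 26), (z, p, 5, 37, 36), (z, p, 5, 37, 5)}.
Filtering on D = 36 leaves {(z, p, 11, 21, 36), (z, p, 13, 28, 36), (z, p, 5, 37, 36)}.
π_{F, D, B} gives {(21, 36, 11), (28, 36, 13), (37, 36, 5)}.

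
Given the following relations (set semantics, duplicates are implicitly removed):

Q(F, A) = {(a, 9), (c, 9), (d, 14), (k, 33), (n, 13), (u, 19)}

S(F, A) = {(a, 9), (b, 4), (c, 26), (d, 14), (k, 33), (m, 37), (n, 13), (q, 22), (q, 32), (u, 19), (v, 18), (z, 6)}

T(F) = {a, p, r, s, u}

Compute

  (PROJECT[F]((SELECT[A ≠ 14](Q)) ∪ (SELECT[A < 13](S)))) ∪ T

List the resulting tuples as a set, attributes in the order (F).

Apply σ_{A ≠ 14}; surviving tuples: {(a, 9), (c, 9), (k, 33), (n, 13), (u, 19)}
Apply σ_{A < 13}; surviving tuples: {(a, 9), (b, 4), (z, 6)}
Taking the union: {(a, 9), (b, 4), (c, 9), (k, 33), (n, 13), (u, 19), (z, 6)}
Keep only column(s) F: {a, b, c, k, n, u, z}
Taking the union: {a, b, c, k, n, p, r, s, u, z}

{a, b, c, k, n, p, r, s, u, z}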